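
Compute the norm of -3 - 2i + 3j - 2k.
√26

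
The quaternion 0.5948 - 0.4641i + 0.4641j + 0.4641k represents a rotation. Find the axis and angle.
axis = (-√3/3, √3/3, √3/3), θ = 107°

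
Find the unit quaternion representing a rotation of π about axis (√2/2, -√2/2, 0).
0.7071i - 0.7071j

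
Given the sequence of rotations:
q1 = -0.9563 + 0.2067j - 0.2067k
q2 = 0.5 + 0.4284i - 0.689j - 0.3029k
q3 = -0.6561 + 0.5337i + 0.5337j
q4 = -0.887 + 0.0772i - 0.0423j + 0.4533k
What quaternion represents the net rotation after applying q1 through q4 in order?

q2 · q1 = -0.3983 - 0.2047i + 0.8508j + 0.2749k
q3 · q2 · q1 = -0.0835 + 0.0684i - 0.9175j + 0.383k
q4 · q3 · q2 · q1 = -0.1436 + 0.3326i + 0.8188j - 0.4455k
-0.1436 + 0.3326i + 0.8188j - 0.4455k


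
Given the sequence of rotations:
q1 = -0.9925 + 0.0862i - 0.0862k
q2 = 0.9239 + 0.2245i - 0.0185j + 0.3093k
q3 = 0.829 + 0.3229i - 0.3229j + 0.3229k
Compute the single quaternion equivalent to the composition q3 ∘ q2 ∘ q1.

q2 · q1 = -0.9097 - 0.1416i + 0.0644j - 0.385k
q3 · q2 · q1 = -0.5633 - 0.3076i + 0.4257j - 0.6378k
-0.5633 - 0.3076i + 0.4257j - 0.6378k


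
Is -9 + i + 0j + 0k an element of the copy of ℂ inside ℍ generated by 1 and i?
Yes. The quaternion -9 + i has j- and k-coefficients y = z = 0, so it lies in the complex subalgebra spanned by 1 and i.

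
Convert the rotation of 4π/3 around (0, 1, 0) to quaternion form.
-0.5 + 0.866j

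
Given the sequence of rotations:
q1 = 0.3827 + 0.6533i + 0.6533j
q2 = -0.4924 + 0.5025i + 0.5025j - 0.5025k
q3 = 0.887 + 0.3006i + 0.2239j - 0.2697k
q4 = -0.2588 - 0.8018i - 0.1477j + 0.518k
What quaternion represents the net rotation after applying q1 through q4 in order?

q2 · q1 = -0.845 + 0.1989i - 0.4577j - 0.1923k
q3 · q2 · q1 = -0.7587 - 0.2441i - 0.591j - 0.1248k
q4 · q3 · q2 · q1 = -0.022 + 0.9961i + 0.0385j + 0.0771k
-0.022 + 0.9961i + 0.0385j + 0.0771k


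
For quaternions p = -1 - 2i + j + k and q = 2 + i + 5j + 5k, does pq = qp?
No: pq = -10 - 5i + 8j - 14k ≠ -10 - 5i - 14j + 8k = qp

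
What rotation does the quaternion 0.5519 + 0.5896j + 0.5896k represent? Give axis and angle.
axis = (0, √2/2, √2/2), θ = 113°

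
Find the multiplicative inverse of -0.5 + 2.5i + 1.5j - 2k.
-0.0392 - 0.1961i - 0.1176j + 0.1569k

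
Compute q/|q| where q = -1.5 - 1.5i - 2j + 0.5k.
-0.5071 - 0.5071i - 0.6761j + 0.169k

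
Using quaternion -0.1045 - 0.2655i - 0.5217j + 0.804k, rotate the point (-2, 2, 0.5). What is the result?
(2.406, -1.533, -0.338)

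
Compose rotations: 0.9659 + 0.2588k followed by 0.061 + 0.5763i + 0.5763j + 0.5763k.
-0.0902 + 0.7058i + 0.4075j + 0.5724k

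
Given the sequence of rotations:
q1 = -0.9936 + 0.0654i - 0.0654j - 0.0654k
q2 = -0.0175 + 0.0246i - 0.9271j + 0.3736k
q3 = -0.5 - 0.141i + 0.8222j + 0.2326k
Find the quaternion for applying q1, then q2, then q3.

q2 · q1 = -0.0204 + 0.0595i + 0.9484j - 0.311k
q3 · q2 · q1 = -0.6888 - 0.5032i - 0.521j - 0.0319k
-0.6888 - 0.5032i - 0.521j - 0.0319k


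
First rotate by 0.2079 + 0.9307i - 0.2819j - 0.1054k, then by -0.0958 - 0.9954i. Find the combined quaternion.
0.9065 - 0.2961i - 0.0779j + 0.2907k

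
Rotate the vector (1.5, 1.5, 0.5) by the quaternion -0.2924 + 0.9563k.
(-0.405, -2.082, 0.5)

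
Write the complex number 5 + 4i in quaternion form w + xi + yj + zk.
5 + 4i + 0j + 0k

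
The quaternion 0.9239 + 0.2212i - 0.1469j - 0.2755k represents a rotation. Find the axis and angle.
axis = (0.5781, -0.3839, -0.72), θ = π/4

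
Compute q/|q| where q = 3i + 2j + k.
0.8018i + 0.5345j + 0.2673k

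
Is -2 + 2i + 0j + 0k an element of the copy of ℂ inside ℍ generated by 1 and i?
Yes. The quaternion -2 + 2i has j- and k-coefficients y = z = 0, so it lies in the complex subalgebra spanned by 1 and i.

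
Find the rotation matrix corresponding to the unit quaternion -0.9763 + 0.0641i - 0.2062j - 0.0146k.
[[0.9145, -0.0549, 0.4008], [0.0021, 0.9914, 0.1312], [-0.4045, -0.1191, 0.9067]]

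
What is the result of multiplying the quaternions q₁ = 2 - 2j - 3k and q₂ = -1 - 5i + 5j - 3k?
-1 + 11i + 27j - 13k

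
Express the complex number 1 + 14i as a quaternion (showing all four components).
1 + 14i + 0j + 0k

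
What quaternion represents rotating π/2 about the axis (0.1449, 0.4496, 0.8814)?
0.7071 + 0.1025i + 0.3179j + 0.6232k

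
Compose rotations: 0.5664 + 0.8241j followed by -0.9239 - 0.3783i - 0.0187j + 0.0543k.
-0.5079 - 0.259i - 0.772j - 0.281k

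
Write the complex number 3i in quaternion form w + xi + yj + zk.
0 + 3i + 0j + 0k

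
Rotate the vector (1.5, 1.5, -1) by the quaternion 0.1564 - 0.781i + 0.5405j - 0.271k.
(-1.328, -1.895, 0.38)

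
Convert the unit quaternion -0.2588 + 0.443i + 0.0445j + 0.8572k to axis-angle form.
axis = (0.4586, 0.0461, 0.8874), θ = 7π/6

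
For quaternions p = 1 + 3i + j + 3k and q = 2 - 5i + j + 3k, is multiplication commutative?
No: pq = 7 + i - 21j + 17k ≠ 7 + i + 27j + k = qp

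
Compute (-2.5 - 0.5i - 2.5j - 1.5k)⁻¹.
-0.1667 + 0.0333i + 0.1667j + 0.1k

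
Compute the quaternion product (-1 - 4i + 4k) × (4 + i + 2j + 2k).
-8 - 25i + 10j + 6k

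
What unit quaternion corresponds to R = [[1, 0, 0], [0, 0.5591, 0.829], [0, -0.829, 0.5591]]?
0.8829 - 0.4695i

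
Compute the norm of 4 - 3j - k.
√26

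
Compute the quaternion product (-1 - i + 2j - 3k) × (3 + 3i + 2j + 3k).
5 + 6i - 2j - 20k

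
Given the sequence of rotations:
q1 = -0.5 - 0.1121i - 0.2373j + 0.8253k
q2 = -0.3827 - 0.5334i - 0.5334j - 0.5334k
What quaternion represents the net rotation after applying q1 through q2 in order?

q2 · q1 = 0.4452 - 0.2572i + 0.8575j + 0.0176k
0.4452 - 0.2572i + 0.8575j + 0.0176k


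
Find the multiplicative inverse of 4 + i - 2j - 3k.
0.1333 - 0.0333i + 0.0667j + 0.1k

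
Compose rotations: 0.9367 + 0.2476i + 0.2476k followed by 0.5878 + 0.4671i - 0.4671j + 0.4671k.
0.3193 + 0.4674i - 0.4375j + 0.6987k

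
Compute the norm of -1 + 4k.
√17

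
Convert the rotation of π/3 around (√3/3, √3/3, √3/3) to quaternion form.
0.866 + 0.2887i + 0.2887j + 0.2887k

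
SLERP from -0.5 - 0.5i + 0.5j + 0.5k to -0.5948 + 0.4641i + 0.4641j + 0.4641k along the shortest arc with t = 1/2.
-0.626 - 0.0205i + 0.5512j + 0.5512k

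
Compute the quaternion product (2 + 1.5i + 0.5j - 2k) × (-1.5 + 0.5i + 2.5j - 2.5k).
-10 + 2.5i + 7j + 1.5k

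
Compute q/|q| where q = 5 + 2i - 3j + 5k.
0.6299 + 0.252i - 0.378j + 0.6299k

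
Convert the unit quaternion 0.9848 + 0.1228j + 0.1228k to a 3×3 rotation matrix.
[[0.9397, -0.2419, 0.2419], [0.2419, 0.9698, 0.0302], [-0.2419, 0.0302, 0.9698]]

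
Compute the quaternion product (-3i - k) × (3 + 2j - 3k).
-3 - 7i - 9j - 9k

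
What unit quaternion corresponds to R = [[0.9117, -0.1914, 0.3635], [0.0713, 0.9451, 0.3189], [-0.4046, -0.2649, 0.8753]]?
0.9659 - 0.1511i + 0.1988j + 0.068k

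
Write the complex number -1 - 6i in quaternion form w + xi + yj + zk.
-1 - 6i + 0j + 0k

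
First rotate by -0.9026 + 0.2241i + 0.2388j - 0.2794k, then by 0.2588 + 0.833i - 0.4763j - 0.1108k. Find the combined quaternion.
-0.3375 - 0.5343i + 0.6996j + 0.3334k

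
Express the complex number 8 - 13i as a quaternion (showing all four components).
8 - 13i + 0j + 0k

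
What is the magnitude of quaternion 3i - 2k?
√13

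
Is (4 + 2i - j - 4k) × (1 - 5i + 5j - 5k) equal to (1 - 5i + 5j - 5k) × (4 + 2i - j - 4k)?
No: pq = -1 + 7i + 49j - 19k ≠ -1 - 43i - 11j - 29k = qp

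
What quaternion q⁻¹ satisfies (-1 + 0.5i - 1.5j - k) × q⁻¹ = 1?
-0.2222 - 0.1111i + 0.3333j + 0.2222k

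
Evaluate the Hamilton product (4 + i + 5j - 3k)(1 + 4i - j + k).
8 + 19i - 12j - 20k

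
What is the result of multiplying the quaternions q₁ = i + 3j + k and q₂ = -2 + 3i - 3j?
6 + i - 3j - 14k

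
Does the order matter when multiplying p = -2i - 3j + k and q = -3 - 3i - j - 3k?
Yes: pq = -6 + 16i - 10k ≠ -6 - 4i + 18j + 4k = qp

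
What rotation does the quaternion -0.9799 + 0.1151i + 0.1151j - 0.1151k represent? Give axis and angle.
axis = (√3/3, √3/3, -√3/3), θ = 337°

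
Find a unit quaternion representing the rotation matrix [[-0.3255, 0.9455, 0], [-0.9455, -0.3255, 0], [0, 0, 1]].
0.5807 - 0.8141k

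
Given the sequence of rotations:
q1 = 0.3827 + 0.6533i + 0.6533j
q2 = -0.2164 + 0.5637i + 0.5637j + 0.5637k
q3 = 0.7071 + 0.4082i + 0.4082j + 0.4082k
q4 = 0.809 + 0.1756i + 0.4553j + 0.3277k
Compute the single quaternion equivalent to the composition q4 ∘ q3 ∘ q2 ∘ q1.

q2 · q1 = -0.8193 - 0.2939i + 0.4426j + 0.2157k
q3 · q2 · q1 = -0.7281 - 0.6349i - 0.2295j + 0.1187k
q4 · q3 · q2 · q1 = -0.412 - 0.5122i - 0.7461j + 0.1062k
-0.412 - 0.5122i - 0.7461j + 0.1062k


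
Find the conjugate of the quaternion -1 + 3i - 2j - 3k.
-1 - 3i + 2j + 3k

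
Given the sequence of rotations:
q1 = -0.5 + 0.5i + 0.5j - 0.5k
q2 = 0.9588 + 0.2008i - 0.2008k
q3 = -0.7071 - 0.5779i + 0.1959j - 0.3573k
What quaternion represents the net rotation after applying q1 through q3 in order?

q2 · q1 = -0.6802 + 0.4794i + 0.4794j - 0.2786k
q3 · q2 · q1 = 0.5646 + 0.1708i - 0.8045j + 0.0691k
0.5646 + 0.1708i - 0.8045j + 0.0691k


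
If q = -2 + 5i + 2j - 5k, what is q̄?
-2 - 5i - 2j + 5k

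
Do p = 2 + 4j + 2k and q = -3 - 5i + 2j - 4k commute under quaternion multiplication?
No: pq = -6 - 30i - 18j + 6k ≠ -6 + 10i + 2j - 34k = qp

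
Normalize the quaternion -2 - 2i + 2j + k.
-0.5547 - 0.5547i + 0.5547j + 0.2774k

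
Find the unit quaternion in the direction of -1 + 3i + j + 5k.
-0.1667 + 0.5i + 0.1667j + 0.8333k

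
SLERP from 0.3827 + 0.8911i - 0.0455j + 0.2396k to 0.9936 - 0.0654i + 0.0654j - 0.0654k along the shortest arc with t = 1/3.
0.7255 + 0.6694i - 0.0076j + 0.1595k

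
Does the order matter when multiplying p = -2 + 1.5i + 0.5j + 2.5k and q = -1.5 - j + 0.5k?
Yes: pq = 2.25 + 0.5i + 0.5j - 6.25k ≠ 2.25 - 5i + 2j - 3.25k = qp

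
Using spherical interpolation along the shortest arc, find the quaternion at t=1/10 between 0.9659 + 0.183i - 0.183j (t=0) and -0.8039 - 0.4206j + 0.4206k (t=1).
0.9771 + 0.1682i - 0.1214j - 0.0468k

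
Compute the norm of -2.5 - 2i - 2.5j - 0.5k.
4.093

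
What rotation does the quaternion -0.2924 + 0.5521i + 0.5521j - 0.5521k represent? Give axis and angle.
axis = (√3/3, √3/3, -√3/3), θ = 214°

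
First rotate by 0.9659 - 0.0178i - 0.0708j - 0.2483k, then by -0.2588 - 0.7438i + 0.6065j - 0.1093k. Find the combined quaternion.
-0.2474 - 0.8722i + 0.4214j + 0.0221k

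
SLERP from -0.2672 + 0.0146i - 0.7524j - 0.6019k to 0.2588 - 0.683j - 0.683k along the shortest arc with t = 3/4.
0.1284 + 0.0038i - 0.7207j - 0.6813k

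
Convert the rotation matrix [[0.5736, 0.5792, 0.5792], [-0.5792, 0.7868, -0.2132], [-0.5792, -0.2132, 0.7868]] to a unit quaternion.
0.887 + 0.3265j - 0.3265k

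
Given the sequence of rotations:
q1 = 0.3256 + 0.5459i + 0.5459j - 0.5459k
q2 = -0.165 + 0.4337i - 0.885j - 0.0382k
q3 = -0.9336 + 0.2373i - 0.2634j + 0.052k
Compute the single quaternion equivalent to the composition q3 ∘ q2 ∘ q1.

q2 · q1 = 0.1718 + 0.5551i - 0.1623j + 0.7975k
q3 · q2 · q1 = -0.3763 - 0.6791i - 0.0541j - 0.6279k
-0.3763 - 0.6791i - 0.0541j - 0.6279k


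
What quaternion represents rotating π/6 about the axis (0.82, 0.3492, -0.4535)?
0.9659 + 0.2122i + 0.0904j - 0.1174k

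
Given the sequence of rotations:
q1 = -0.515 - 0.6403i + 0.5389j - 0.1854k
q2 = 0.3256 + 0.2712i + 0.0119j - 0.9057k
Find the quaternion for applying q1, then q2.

q2 · q1 = -0.1684 + 0.1377i + 0.7995j + 0.5598k
-0.1684 + 0.1377i + 0.7995j + 0.5598k


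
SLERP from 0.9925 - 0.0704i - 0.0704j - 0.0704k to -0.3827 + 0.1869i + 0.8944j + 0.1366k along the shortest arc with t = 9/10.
0.4802 - 0.1838i - 0.8467j - 0.1366k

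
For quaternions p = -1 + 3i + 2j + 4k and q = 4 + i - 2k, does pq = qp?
No: pq = 1 + 7i + 18j + 16k ≠ 1 + 15i - 2j + 20k = qp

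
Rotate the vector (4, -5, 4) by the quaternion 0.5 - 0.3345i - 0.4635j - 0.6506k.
(-6.021, 2.74, 3.638)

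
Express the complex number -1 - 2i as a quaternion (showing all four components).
-1 - 2i + 0j + 0k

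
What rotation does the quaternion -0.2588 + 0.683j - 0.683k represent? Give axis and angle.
axis = (0, √2/2, -√2/2), θ = 7π/6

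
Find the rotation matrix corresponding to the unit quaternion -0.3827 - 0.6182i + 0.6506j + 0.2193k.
[[0.0573, -0.6365, -0.7691], [-0.9723, 0.1395, -0.1878], [0.2268, 0.7585, -0.6109]]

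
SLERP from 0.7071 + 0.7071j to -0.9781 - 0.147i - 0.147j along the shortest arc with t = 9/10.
0.9684 + 0.1341i + 0.21j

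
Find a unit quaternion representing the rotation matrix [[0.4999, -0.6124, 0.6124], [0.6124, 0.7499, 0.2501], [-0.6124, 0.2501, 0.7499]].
0.866 + 0.3536j + 0.3536k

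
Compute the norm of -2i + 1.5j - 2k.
3.202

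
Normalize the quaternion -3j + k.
-0.9487j + 0.3162k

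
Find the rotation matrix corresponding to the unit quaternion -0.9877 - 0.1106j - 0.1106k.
[[0.9511, -0.2185, 0.2185], [0.2185, 0.9755, 0.0245], [-0.2185, 0.0245, 0.9755]]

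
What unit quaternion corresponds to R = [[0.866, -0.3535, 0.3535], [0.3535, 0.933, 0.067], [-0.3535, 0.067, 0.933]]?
0.9659 + 0.183j + 0.183k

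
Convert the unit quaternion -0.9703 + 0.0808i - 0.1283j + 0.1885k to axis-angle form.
axis = (0.334, -0.5304, 0.7792), θ = 332°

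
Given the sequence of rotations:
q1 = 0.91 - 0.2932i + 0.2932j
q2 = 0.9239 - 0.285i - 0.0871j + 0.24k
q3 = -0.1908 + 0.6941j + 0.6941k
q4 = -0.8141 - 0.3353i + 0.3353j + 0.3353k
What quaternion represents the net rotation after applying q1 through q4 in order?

q2 · q1 = 0.7827 - 0.6006i + 0.1213j + 0.1093k
q3 · q2 · q1 = -0.3094 + 0.1063i + 0.1033j + 0.9393k
q4 · q3 · q2 · q1 = -0.0621 + 0.2975i + 0.1628j - 0.9387k
-0.0621 + 0.2975i + 0.1628j - 0.9387k


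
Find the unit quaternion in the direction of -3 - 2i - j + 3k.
-0.6255 - 0.417i - 0.2085j + 0.6255k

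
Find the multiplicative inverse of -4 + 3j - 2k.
-0.1379 - 0.1034j + 0.069k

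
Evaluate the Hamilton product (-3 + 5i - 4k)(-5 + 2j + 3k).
27 - 17i - 21j + 21k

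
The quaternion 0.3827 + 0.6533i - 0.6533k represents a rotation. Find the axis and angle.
axis = (√2/2, 0, -√2/2), θ = 3π/4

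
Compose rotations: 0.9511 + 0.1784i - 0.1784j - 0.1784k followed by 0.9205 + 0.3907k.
0.9452 + 0.2339i - 0.0945j + 0.2074k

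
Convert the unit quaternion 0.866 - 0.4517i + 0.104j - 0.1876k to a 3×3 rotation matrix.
[[0.908, 0.231, 0.3496], [-0.4189, 0.5215, 0.7433], [-0.0107, -0.8214, 0.5703]]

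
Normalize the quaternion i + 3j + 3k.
0.2294i + 0.6882j + 0.6882k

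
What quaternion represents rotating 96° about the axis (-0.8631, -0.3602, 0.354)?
0.6691 - 0.6414i - 0.2677j + 0.2631k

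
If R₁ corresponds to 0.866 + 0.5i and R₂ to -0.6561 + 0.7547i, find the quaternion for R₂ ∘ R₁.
-0.9455 + 0.3255i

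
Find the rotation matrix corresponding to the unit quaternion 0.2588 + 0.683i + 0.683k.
[[0.067, -0.3535, 0.933], [0.3535, -0.866, -0.3535], [0.933, 0.3535, 0.067]]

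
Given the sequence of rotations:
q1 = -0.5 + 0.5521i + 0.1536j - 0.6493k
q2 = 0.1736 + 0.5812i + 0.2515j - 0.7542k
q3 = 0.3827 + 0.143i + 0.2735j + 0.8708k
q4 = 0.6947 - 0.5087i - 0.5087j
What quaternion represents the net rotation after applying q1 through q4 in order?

q2 · q1 = -0.936 - 0.2422i - 0.1381j + 0.2148k
q3 · q2 · q1 = -0.4729 - 0.0475i - 0.5505j - 0.6864k
q4 · q3 · q2 · q1 = -0.6327 + 0.5567i - 0.491j - 0.221k
-0.6327 + 0.5567i - 0.491j - 0.221k


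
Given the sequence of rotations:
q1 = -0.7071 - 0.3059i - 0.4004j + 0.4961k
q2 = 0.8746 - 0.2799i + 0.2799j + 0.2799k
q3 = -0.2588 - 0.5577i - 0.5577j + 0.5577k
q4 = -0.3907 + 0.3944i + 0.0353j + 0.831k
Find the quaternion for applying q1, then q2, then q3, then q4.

q2 · q1 = -0.7308 + 0.1813i - 0.4949j + 0.4337k
q3 · q2 · q1 = -0.2276 + 0.3948i + 0.8786j - 0.1427k
q4 · q3 · q2 · q1 = 0.0208 - 0.9792i + 0.0331j + 0.1992k
0.0208 - 0.9792i + 0.0331j + 0.1992k


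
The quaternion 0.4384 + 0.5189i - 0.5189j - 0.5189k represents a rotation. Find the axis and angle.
axis = (√3/3, -√3/3, -√3/3), θ = 128°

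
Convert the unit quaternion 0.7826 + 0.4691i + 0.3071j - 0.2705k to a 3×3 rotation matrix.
[[0.665, 0.7115, 0.2269], [-0.1353, 0.4135, -0.9004], [-0.7345, 0.5681, 0.3713]]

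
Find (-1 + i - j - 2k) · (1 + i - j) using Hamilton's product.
-3 - 2i - 2j - 2k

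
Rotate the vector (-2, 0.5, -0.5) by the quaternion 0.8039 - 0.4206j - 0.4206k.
(0.091, 1.499, -1.499)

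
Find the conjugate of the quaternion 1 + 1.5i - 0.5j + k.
1 - 1.5i + 0.5j - k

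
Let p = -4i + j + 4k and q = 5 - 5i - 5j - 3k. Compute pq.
-3 - 3i - 27j + 45k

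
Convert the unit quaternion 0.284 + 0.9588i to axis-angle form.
axis = (1, 0, 0), θ = 147°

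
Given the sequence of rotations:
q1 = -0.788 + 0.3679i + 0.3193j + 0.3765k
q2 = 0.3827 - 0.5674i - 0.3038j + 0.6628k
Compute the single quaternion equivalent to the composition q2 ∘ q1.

q2 · q1 = -0.2454 + 0.2619i + 0.8191j - 0.4476k
-0.2454 + 0.2619i + 0.8191j - 0.4476k


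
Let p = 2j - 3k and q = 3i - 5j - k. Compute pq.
7 - 17i - 9j - 6k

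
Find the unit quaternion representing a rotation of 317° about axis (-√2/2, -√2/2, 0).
-0.9304 - 0.2592i - 0.2592j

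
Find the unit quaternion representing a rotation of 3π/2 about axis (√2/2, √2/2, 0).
-0.7071 + 0.5i + 0.5j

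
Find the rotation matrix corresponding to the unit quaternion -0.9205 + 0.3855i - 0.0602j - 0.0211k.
[[0.9919, -0.0853, 0.0946], [-0.0076, 0.7019, 0.7122], [-0.1271, -0.7072, 0.6955]]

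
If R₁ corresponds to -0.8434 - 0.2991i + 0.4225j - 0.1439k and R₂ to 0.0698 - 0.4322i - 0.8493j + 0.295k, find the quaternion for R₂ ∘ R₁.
0.2131 + 0.3412i + 0.5954j - 0.6955k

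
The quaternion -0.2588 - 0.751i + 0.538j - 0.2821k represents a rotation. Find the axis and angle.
axis = (-0.7775, 0.557, -0.292), θ = 7π/6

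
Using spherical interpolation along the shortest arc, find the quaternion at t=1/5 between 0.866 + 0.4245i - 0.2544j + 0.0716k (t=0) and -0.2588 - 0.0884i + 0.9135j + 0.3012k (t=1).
0.8094 + 0.3874i - 0.4412j - 0.0114k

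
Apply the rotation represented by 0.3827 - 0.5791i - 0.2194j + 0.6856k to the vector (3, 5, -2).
(0.462, -1.002, -6.065)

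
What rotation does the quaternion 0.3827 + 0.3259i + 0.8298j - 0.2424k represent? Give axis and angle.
axis = (0.3528, 0.8982, -0.2624), θ = 3π/4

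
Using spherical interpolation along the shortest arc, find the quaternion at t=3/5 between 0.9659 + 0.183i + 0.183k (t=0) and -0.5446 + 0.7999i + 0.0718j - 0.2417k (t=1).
0.845 - 0.4667i - 0.0498j + 0.2562k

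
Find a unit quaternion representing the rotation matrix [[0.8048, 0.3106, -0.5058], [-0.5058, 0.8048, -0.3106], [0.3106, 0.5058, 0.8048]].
0.9239 + 0.2209i - 0.2209j - 0.2209k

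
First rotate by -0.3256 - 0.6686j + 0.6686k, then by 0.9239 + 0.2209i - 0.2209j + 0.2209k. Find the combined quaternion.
-0.5962 - 0.0719i - 0.6935j + 0.3981k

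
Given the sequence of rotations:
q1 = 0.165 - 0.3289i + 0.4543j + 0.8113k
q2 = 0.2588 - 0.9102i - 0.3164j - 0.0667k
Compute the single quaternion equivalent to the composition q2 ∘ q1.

q2 · q1 = -0.0588 - 0.4617i + 0.8257j - 0.3186k
-0.0588 - 0.4617i + 0.8257j - 0.3186k


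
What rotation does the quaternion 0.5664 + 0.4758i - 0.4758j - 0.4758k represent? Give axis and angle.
axis = (√3/3, -√3/3, -√3/3), θ = 111°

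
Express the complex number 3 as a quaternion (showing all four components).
3 + 0i + 0j + 0k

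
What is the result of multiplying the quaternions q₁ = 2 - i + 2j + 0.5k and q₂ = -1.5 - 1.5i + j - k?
-6 - 4i - 2.75j - 0.75k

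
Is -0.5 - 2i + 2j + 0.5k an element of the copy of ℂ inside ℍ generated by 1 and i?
No. The quaternion -0.5 - 2i + 2j + 0.5k has j-coefficient y = 2 and k-coefficient z = 0.5, not both zero, so it does not lie in the complex subalgebra spanned by 1 and i.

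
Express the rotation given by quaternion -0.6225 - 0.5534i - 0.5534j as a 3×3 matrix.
[[0.3875, 0.6125, 0.689], [0.6125, 0.3875, -0.689], [-0.689, 0.689, -0.225]]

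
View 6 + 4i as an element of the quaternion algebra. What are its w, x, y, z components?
6 + 4i + 0j + 0k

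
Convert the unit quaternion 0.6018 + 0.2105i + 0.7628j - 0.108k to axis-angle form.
axis = (0.2636, 0.9551, -0.1352), θ = 106°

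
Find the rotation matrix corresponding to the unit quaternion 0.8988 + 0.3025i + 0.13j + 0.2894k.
[[0.7987, -0.4416, 0.4088], [0.5989, 0.6495, -0.4685], [-0.0586, 0.619, 0.7832]]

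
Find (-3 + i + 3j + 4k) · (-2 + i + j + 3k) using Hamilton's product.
-10 - 8j - 19k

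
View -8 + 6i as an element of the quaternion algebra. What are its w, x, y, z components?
-8 + 6i + 0j + 0k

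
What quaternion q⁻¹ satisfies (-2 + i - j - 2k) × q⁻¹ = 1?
-0.2 - 0.1i + 0.1j + 0.2k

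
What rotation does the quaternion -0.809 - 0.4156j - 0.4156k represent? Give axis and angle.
axis = (0, -√2/2, -√2/2), θ = 288°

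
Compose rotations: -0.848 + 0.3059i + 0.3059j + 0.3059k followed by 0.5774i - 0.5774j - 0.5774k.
0.1766 - 0.4896i + 0.1364j + 0.8429k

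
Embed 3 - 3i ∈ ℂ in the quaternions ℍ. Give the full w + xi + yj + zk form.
3 - 3i + 0j + 0k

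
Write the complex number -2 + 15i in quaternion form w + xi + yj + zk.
-2 + 15i + 0j + 0k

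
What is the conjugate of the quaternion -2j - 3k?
2j + 3k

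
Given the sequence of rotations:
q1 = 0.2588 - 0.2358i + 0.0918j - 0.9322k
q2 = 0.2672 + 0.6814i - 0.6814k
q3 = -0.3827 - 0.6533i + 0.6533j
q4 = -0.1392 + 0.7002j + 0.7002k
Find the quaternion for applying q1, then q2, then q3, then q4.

q2 · q1 = -0.4054 + 0.1759i + 0.8204j - 0.3629k
q3 · q2 · q1 = -0.2659 - 0.0396i - 0.8159j - 0.512k
q4 · q3 · q2 · q1 = 0.9668 + 0.2183i - 0.1003j - 0.0872k
0.9668 + 0.2183i - 0.1003j - 0.0872k


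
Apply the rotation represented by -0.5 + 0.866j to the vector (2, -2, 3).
(-3.598, -2, 0.232)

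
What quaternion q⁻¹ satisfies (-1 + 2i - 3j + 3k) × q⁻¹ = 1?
-0.0435 - 0.087i + 0.1304j - 0.1304k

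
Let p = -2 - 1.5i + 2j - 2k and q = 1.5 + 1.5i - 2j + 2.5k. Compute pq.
8.25 - 4.25i + 7.75j - 8k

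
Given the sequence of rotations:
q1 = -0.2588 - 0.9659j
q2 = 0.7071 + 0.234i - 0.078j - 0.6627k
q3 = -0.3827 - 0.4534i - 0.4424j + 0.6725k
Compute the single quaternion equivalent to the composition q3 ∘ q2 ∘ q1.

q2 · q1 = -0.2583 - 0.7007i - 0.6628j - 0.0545k
q3 · q2 · q1 = -0.4754 + 0.8551i - 0.128j - 0.1623k
-0.4754 + 0.8551i - 0.128j - 0.1623k


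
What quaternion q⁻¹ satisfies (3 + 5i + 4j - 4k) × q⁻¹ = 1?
0.0455 - 0.0758i - 0.0606j + 0.0606k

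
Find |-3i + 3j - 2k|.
√22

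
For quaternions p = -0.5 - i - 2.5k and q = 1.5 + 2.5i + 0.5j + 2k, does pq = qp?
No: pq = 6.75 - 1.5i - 4.5j - 5.25k ≠ 6.75 - 4i + 4j - 4.25k = qp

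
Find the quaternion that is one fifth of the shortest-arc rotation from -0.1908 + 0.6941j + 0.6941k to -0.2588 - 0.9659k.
-0.1015 + 0.5843j + 0.8051k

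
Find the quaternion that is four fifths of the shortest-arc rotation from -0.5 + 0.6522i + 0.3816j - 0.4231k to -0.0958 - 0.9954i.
-0.0343 + 0.9908i + 0.0879j - 0.0975k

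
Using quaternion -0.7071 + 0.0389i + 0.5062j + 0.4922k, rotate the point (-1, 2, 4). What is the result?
(-1.242, 3.895, 2.07)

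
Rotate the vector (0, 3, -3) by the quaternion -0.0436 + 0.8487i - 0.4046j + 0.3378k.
(-3.798, -1.408, 1.262)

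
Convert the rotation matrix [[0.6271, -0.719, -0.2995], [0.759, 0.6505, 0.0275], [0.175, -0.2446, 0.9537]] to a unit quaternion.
0.8988 - 0.0757i - 0.132j + 0.4111k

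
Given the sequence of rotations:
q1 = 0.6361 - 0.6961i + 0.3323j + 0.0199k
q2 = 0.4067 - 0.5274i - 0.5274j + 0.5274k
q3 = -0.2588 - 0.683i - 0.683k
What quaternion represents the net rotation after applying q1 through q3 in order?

q2 · q1 = 0.0563 - 0.8043i - 0.557j - 0.1988k
q3 · q2 · q1 = -0.6997 - 0.2107i + 0.5577j + 0.3934k
-0.6997 - 0.2107i + 0.5577j + 0.3934k


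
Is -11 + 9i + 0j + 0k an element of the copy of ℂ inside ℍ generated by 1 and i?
Yes. The quaternion -11 + 9i has j- and k-coefficients y = z = 0, so it lies in the complex subalgebra spanned by 1 and i.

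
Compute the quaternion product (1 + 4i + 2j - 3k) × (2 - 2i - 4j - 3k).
9 - 12i + 18j - 21k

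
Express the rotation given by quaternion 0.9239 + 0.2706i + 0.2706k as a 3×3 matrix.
[[0.8536, -0.5, 0.1464], [0.5, 0.7071, -0.5], [0.1464, 0.5, 0.8536]]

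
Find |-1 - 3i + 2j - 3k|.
√23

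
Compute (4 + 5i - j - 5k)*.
4 - 5i + j + 5k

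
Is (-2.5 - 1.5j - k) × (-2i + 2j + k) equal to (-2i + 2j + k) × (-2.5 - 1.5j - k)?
No: pq = 4 + 5.5i - 3j - 5.5k ≠ 4 + 4.5i - 7j + 0.5k = qp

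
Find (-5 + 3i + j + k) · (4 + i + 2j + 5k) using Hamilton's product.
-30 + 10i - 20j - 16k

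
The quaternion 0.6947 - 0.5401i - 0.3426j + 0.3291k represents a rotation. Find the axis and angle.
axis = (-0.7509, -0.4763, 0.4575), θ = 92°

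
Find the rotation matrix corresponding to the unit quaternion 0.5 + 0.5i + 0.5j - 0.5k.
[[0, 1, 0], [0, 0, -1], [-1, 0, 0]]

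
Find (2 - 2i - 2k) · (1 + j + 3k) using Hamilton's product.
8 + 8j + 2k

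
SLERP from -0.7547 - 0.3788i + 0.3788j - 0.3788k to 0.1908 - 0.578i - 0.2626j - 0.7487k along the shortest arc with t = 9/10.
0.0805 - 0.604i - 0.2j - 0.7673k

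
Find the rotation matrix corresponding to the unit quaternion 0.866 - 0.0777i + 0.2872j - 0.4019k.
[[0.512, 0.6515, 0.5599], [-0.7407, 0.6649, -0.0963], [-0.435, -0.3654, 0.823]]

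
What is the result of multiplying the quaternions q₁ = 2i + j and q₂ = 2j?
-2 + 4k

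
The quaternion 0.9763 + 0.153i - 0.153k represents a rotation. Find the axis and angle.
axis = (√2/2, 0, -√2/2), θ = 25°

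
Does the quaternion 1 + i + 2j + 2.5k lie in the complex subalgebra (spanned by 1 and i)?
No. The quaternion 1 + i + 2j + 2.5k has j-coefficient y = 2 and k-coefficient z = 2.5, not both zero, so it does not lie in the complex subalgebra spanned by 1 and i.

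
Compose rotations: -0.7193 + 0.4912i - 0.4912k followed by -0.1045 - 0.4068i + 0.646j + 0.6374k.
0.5881 - 0.076i - 0.3514j - 0.7245k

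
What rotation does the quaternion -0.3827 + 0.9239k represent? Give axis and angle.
axis = (0, 0, 1), θ = 5π/4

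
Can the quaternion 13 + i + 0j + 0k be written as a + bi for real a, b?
Yes. The quaternion 13 + i has j- and k-coefficients y = z = 0, so it lies in the complex subalgebra spanned by 1 and i.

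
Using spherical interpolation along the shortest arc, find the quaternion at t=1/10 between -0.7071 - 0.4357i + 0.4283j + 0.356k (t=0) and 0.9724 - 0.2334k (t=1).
-0.7517 - 0.3983i + 0.3915j + 0.3507k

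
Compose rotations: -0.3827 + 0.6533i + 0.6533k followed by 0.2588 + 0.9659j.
-0.099 + 0.8001i - 0.3696j - 0.4619k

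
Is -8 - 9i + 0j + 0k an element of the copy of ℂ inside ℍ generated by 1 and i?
Yes. The quaternion -8 - 9i has j- and k-coefficients y = z = 0, so it lies in the complex subalgebra spanned by 1 and i.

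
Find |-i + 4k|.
√17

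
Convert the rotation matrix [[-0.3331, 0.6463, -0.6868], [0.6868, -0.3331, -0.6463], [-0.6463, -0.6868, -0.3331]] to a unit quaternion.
0.0175 - 0.5773i - 0.5773j + 0.5773k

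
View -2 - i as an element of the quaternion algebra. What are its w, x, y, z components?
-2 - i + 0j + 0k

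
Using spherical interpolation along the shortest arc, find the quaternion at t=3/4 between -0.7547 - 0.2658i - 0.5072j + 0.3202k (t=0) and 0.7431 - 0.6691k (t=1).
-0.7804 - 0.0716i - 0.1366j + 0.6059k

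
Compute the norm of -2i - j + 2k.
3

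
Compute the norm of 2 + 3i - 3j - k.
√23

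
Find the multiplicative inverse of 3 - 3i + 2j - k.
0.1304 + 0.1304i - 0.087j + 0.0435k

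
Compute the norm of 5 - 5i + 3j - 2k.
√63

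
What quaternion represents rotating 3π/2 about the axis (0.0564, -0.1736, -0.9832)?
-0.7071 + 0.0399i - 0.1228j - 0.6952k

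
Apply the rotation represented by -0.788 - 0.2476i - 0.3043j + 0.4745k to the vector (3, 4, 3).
(5.421, -2.12, 0.339)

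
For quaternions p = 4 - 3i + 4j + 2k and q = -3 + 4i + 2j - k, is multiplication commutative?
No: pq = -6 + 17i + j - 32k ≠ -6 + 33i - 9j + 12k = qp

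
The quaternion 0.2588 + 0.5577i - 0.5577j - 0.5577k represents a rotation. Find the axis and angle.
axis = (√3/3, -√3/3, -√3/3), θ = 5π/6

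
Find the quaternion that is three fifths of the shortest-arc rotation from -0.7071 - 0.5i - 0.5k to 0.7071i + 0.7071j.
-0.3516 - 0.7503i - 0.5017j - 0.2486k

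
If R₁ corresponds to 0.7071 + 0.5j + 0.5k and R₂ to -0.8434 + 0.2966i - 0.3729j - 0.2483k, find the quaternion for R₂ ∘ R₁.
-0.2858 + 0.1474i - 0.8337j - 0.449k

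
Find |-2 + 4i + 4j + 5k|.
√61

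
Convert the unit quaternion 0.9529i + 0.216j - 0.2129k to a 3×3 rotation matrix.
[[0.816, 0.4117, -0.4057], [0.4117, -0.9067, -0.092], [-0.4057, -0.092, -0.9093]]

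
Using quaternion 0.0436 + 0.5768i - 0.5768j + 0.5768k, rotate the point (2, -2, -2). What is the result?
(-0.46, 0.863, 3.323)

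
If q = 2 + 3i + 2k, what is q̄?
2 - 3i - 2k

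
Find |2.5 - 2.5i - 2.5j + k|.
4.444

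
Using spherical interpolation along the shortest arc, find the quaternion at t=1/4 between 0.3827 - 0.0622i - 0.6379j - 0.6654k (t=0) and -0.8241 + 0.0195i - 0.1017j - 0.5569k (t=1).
0.0469 - 0.0485i - 0.6056j - 0.7929k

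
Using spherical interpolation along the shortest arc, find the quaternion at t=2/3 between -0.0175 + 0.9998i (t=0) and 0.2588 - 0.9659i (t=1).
-0.1794 + 0.9838i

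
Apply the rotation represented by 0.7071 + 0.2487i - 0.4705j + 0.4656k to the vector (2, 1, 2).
(-1.513, -0.288, 2.575)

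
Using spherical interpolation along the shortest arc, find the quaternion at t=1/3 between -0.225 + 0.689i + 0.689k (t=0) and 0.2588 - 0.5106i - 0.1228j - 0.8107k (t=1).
-0.238 + 0.6338i + 0.0413j + 0.7348k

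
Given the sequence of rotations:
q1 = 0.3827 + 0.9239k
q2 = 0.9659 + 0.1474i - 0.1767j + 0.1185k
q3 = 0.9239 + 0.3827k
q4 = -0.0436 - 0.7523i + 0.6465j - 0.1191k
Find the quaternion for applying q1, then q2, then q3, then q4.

q2 · q1 = 0.2602 - 0.1068i - 0.2038j + 0.9377k
q3 · q2 · q1 = -0.1185 - 0.0207i - 0.2292j + 0.9659k
q4 · q3 · q2 · q1 = 0.2528 + 0.6872i + 0.6625j + 0.1578k
0.2528 + 0.6872i + 0.6625j + 0.1578k


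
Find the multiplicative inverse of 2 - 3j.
0.1538 + 0.2308j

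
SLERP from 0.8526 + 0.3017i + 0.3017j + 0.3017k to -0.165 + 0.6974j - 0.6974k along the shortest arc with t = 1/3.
0.7785 + 0.2484i - 0.0747j + 0.5715k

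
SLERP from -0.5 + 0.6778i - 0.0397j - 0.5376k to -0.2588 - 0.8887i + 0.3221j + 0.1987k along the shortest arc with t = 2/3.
-0.0028 + 0.9034i - 0.2489j - 0.3492k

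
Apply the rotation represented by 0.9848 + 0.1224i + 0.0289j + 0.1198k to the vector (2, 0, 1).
(2.025, 0.252, 0.913)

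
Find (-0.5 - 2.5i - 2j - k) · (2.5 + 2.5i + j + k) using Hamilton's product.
8 - 8.5i - 5.5j - 0.5k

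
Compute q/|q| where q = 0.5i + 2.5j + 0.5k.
0.1925i + 0.9623j + 0.1925k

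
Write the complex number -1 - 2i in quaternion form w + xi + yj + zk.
-1 - 2i + 0j + 0k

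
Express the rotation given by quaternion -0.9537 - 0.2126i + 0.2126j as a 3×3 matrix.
[[0.9096, -0.0904, -0.4055], [-0.0904, 0.9096, -0.4055], [0.4055, 0.4055, 0.8192]]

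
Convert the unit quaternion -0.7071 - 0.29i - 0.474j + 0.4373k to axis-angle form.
axis = (-0.4101, -0.6703, 0.6184), θ = 3π/2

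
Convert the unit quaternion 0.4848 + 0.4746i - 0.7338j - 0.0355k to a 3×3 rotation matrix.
[[-0.0794, -0.6621, -0.7452], [-0.7309, 0.547, -0.4081], [0.6778, 0.5123, -0.5274]]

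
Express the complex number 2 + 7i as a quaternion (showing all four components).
2 + 7i + 0j + 0k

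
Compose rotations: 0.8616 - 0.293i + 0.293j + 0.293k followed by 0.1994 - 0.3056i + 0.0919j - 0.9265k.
0.3268 - 0.0233i + 0.4986j - 0.8025k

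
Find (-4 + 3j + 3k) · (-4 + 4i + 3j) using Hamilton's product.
7 - 25i - 12j - 24k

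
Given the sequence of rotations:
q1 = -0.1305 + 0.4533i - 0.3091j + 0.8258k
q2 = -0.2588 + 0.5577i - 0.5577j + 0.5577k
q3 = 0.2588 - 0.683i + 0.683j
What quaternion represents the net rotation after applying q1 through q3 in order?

q2 · q1 = -0.852 - 0.4783i - 0.055j - 0.2061k
q3 · q2 · q1 = -0.5096 + 0.3174i - 0.7369j + 0.3109k
-0.5096 + 0.3174i - 0.7369j + 0.3109k


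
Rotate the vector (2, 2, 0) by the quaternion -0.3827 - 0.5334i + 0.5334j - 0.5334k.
(-2.231, -0.598, 1.633)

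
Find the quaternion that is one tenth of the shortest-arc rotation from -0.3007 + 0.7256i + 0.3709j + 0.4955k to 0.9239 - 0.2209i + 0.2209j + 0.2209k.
-0.4136 + 0.725i + 0.3252j + 0.4445k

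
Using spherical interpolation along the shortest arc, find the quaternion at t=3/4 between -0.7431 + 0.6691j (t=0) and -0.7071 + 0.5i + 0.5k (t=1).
-0.7942 + 0.4062i + 0.1979j + 0.4062k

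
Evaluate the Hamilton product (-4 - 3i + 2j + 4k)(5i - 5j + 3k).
13 + 6i + 49j - 7k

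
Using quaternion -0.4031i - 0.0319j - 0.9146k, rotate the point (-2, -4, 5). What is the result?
(4.934, 4.232, 1.657)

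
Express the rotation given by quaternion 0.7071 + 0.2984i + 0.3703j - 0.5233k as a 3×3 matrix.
[[0.1781, 0.961, 0.2114], [-0.5191, 0.2742, -0.8096], [-0.836, 0.0344, 0.5477]]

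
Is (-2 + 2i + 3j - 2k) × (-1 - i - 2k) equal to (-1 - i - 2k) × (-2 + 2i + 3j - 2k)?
No: pq = -6i + 3j + 9k ≠ 6i - 9j + 3k = qp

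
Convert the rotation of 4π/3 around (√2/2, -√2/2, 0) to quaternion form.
-0.5 + 0.6124i - 0.6124j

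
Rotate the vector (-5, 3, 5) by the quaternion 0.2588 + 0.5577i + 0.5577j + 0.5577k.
(6.774, -3.619, -0.155)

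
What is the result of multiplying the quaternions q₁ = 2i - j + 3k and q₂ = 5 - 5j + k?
-8 + 24i - 7j + 5k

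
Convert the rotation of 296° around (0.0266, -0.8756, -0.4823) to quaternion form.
-0.848 + 0.0141i - 0.464j - 0.2556k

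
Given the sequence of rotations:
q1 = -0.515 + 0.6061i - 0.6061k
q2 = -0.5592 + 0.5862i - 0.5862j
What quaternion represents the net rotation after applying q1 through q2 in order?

q2 · q1 = -0.0673 - 0.2855i + 0.6572j + 0.6942k
-0.0673 - 0.2855i + 0.6572j + 0.6942k


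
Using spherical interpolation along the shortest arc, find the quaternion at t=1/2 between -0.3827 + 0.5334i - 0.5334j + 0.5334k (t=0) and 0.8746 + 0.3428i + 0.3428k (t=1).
0.3426 + 0.6102i - 0.3715j + 0.6102k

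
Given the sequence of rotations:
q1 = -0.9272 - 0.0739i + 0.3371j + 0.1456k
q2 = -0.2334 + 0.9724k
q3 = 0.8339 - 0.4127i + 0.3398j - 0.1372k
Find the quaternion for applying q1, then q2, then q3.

q2 · q1 = 0.0748 - 0.3105i - 0.1505j - 0.9356k
q3 · q2 · q1 = -0.143 - 0.6284i - 0.4436j - 0.6228k
-0.143 - 0.6284i - 0.4436j - 0.6228k


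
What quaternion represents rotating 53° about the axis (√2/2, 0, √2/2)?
0.8949 + 0.3155i + 0.3155k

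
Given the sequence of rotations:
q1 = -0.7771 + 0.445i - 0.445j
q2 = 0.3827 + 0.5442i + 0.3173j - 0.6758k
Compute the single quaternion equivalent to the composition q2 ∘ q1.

q2 · q1 = -0.3984 - 0.5533i - 0.7176j + 0.1418k
-0.3984 - 0.5533i - 0.7176j + 0.1418k


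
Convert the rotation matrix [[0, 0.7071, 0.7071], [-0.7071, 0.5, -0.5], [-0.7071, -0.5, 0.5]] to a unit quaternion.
0.7071 + 0.5j - 0.5k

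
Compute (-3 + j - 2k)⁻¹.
-0.2143 - 0.0714j + 0.1429k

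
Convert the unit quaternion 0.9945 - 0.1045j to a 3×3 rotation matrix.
[[0.9782, 0, -0.2079], [0, 1, 0], [0.2079, 0, 0.9782]]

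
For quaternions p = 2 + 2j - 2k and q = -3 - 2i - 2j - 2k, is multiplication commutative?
No: pq = -6 - 12i - 6j + 6k ≠ -6 + 4i - 14j - 2k = qp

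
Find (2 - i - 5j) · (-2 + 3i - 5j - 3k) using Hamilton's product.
-26 + 23i - 3j + 14k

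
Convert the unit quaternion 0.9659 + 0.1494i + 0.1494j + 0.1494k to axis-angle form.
axis = (√3/3, √3/3, √3/3), θ = π/6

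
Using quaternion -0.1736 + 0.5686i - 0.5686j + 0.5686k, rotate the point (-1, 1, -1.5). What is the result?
(-1.422, 1.225, -0.853)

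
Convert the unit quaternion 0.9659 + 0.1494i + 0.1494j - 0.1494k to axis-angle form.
axis = (√3/3, √3/3, -√3/3), θ = π/6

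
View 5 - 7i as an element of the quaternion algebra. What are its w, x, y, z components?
5 - 7i + 0j + 0k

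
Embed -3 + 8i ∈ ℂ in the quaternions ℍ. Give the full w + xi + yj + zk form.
-3 + 8i + 0j + 0k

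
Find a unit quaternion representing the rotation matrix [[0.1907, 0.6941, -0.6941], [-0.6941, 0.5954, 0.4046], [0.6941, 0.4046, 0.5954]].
0.7716 - 0.4498j - 0.4498k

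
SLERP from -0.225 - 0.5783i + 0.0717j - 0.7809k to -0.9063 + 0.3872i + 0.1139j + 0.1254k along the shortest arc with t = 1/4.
0.1244 - 0.6565i + 0.0232j - 0.7437k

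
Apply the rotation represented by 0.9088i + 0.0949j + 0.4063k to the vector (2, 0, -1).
(0.565, 0.268, 2.147)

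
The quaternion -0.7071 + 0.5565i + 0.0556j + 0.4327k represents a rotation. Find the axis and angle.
axis = (0.787, 0.0786, 0.6119), θ = 3π/2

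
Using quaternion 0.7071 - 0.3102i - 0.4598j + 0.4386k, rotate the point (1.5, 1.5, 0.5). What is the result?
(-0.675, 2.01, -0.503)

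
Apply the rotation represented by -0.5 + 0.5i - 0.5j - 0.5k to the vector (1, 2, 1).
(-2, 1, -1)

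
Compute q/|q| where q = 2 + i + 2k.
0.6667 + 0.3333i + 0.6667k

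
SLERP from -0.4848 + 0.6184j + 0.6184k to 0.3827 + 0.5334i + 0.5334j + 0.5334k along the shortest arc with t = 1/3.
-0.2095 + 0.2128i + 0.6748j + 0.6748k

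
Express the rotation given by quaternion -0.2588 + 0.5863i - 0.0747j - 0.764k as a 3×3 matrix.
[[-0.1786, -0.483, -0.8572], [0.3079, -0.8549, 0.4176], [-0.9345, -0.1893, 0.3013]]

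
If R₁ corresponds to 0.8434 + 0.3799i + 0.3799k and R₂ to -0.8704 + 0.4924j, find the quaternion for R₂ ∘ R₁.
-0.7341 - 0.1436i + 0.4153j - 0.5177k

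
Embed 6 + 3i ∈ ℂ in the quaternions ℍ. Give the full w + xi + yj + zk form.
6 + 3i + 0j + 0k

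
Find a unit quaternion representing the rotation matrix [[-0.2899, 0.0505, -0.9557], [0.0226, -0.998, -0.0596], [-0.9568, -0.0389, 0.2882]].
-0.0087 - 0.5958i - 0.0307j + 0.8025k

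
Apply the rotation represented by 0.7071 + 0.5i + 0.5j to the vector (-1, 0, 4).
(2.328, -3.328, 0.707)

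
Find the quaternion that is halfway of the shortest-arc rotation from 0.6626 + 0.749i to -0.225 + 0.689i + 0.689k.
0.2647 + 0.8697i + 0.4167k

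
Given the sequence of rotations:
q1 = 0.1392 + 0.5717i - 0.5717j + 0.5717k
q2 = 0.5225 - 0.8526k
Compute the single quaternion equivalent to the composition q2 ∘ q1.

q2 · q1 = 0.5602 - 0.1887i - 0.7861j + 0.18k
0.5602 - 0.1887i - 0.7861j + 0.18k
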